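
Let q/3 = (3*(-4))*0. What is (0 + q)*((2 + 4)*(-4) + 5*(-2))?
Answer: 0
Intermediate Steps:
q = 0 (q = 3*((3*(-4))*0) = 3*(-12*0) = 3*0 = 0)
(0 + q)*((2 + 4)*(-4) + 5*(-2)) = (0 + 0)*((2 + 4)*(-4) + 5*(-2)) = 0*(6*(-4) - 10) = 0*(-24 - 10) = 0*(-34) = 0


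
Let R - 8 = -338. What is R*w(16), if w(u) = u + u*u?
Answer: -89760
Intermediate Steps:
R = -330 (R = 8 - 338 = -330)
w(u) = u + u²
R*w(16) = -5280*(1 + 16) = -5280*17 = -330*272 = -89760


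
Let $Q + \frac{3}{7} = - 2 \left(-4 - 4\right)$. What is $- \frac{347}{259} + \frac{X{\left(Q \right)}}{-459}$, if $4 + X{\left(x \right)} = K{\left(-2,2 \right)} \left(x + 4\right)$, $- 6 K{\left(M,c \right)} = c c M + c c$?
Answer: $- \frac{484849}{356643} \approx -1.3595$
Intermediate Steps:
$Q = \frac{109}{7}$ ($Q = - \frac{3}{7} - 2 \left(-4 - 4\right) = - \frac{3}{7} - -16 = - \frac{3}{7} + 16 = \frac{109}{7} \approx 15.571$)
$K{\left(M,c \right)} = - \frac{c^{2}}{6} - \frac{M c^{2}}{6}$ ($K{\left(M,c \right)} = - \frac{c c M + c c}{6} = - \frac{c^{2} M + c^{2}}{6} = - \frac{M c^{2} + c^{2}}{6} = - \frac{c^{2} + M c^{2}}{6} = - \frac{c^{2}}{6} - \frac{M c^{2}}{6}$)
$X{\left(x \right)} = - \frac{4}{3} + \frac{2 x}{3}$ ($X{\left(x \right)} = -4 + \frac{2^{2} \left(-1 - -2\right)}{6} \left(x + 4\right) = -4 + \frac{1}{6} \cdot 4 \left(-1 + 2\right) \left(4 + x\right) = -4 + \frac{1}{6} \cdot 4 \cdot 1 \left(4 + x\right) = -4 + \frac{2 \left(4 + x\right)}{3} = -4 + \left(\frac{8}{3} + \frac{2 x}{3}\right) = - \frac{4}{3} + \frac{2 x}{3}$)
$- \frac{347}{259} + \frac{X{\left(Q \right)}}{-459} = - \frac{347}{259} + \frac{- \frac{4}{3} + \frac{2}{3} \cdot \frac{109}{7}}{-459} = \left(-347\right) \frac{1}{259} + \left(- \frac{4}{3} + \frac{218}{21}\right) \left(- \frac{1}{459}\right) = - \frac{347}{259} + \frac{190}{21} \left(- \frac{1}{459}\right) = - \frac{347}{259} - \frac{190}{9639} = - \frac{484849}{356643}$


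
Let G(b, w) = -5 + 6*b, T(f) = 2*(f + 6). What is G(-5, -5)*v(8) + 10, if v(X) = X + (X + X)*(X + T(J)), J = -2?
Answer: -9230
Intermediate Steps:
T(f) = 12 + 2*f (T(f) = 2*(6 + f) = 12 + 2*f)
v(X) = X + 2*X*(8 + X) (v(X) = X + (X + X)*(X + (12 + 2*(-2))) = X + (2*X)*(X + (12 - 4)) = X + (2*X)*(X + 8) = X + (2*X)*(8 + X) = X + 2*X*(8 + X))
G(-5, -5)*v(8) + 10 = (-5 + 6*(-5))*(8*(17 + 2*8)) + 10 = (-5 - 30)*(8*(17 + 16)) + 10 = -280*33 + 10 = -35*264 + 10 = -9240 + 10 = -9230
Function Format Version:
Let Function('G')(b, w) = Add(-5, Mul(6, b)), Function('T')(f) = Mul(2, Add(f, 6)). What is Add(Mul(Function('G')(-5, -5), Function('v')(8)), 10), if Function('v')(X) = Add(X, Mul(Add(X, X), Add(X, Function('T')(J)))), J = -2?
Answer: -9230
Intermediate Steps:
Function('T')(f) = Add(12, Mul(2, f)) (Function('T')(f) = Mul(2, Add(6, f)) = Add(12, Mul(2, f)))
Function('v')(X) = Add(X, Mul(2, X, Add(8, X))) (Function('v')(X) = Add(X, Mul(Add(X, X), Add(X, Add(12, Mul(2, -2))))) = Add(X, Mul(Mul(2, X), Add(X, Add(12, -4)))) = Add(X, Mul(Mul(2, X), Add(X, 8))) = Add(X, Mul(Mul(2, X), Add(8, X))) = Add(X, Mul(2, X, Add(8, X))))
Add(Mul(Function('G')(-5, -5), Function('v')(8)), 10) = Add(Mul(Add(-5, Mul(6, -5)), Mul(8, Add(17, Mul(2, 8)))), 10) = Add(Mul(Add(-5, -30), Mul(8, Add(17, 16))), 10) = Add(Mul(-35, Mul(8, 33)), 10) = Add(Mul(-35, 264), 10) = Add(-9240, 10) = -9230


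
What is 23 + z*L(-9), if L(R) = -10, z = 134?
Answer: -1317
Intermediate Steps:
23 + z*L(-9) = 23 + 134*(-10) = 23 - 1340 = -1317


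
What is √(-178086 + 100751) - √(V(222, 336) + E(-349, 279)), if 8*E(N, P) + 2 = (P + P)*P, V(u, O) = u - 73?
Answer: -√19609 + I*√77335 ≈ -140.03 + 278.09*I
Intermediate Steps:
V(u, O) = -73 + u
E(N, P) = -¼ + P²/4 (E(N, P) = -¼ + ((P + P)*P)/8 = -¼ + ((2*P)*P)/8 = -¼ + (2*P²)/8 = -¼ + P²/4)
√(-178086 + 100751) - √(V(222, 336) + E(-349, 279)) = √(-178086 + 100751) - √((-73 + 222) + (-¼ + (¼)*279²)) = √(-77335) - √(149 + (-¼ + (¼)*77841)) = I*√77335 - √(149 + (-¼ + 77841/4)) = I*√77335 - √(149 + 19460) = I*√77335 - √19609 = -√19609 + I*√77335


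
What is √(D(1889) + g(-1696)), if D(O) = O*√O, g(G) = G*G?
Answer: √(2876416 + 1889*√1889) ≈ 1720.0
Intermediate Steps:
g(G) = G²
D(O) = O^(3/2)
√(D(1889) + g(-1696)) = √(1889^(3/2) + (-1696)²) = √(1889*√1889 + 2876416) = √(2876416 + 1889*√1889)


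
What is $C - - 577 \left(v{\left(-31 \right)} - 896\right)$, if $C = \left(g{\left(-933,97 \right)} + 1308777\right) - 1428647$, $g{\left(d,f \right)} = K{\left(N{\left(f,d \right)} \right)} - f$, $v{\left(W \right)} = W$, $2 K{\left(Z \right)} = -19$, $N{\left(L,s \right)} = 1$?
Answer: $- \frac{1309711}{2} \approx -6.5486 \cdot 10^{5}$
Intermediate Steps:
$K{\left(Z \right)} = - \frac{19}{2}$ ($K{\left(Z \right)} = \frac{1}{2} \left(-19\right) = - \frac{19}{2}$)
$g{\left(d,f \right)} = - \frac{19}{2} - f$
$C = - \frac{239953}{2}$ ($C = \left(\left(- \frac{19}{2} - 97\right) + 1308777\right) - 1428647 = \left(- \frac{213}{2} + 1308777\right) - 1428647 = \frac{2617341}{2} - 1428647 = - \frac{239953}{2} \approx -1.1998 \cdot 10^{5}$)
$C - - 577 \left(v{\left(-31 \right)} - 896\right) = - \frac{239953}{2} - - 577 \left(-31 - 896\right) = - \frac{239953}{2} - \left(-577\right) \left(-927\right) = - \frac{239953}{2} - 534879 = - \frac{1309711}{2}$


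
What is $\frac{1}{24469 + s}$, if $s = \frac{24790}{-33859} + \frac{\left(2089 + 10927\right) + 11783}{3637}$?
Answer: $\frac{123145183}{3013988990938} \approx 4.0858 \cdot 10^{-5}$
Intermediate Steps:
$s = \frac{749508111}{123145183}$ ($s = 24790 \left(- \frac{1}{33859}\right) + \left(13016 + 11783\right) \frac{1}{3637} = - \frac{24790}{33859} + 24799 \cdot \frac{1}{3637} = - \frac{24790}{33859} + \frac{24799}{3637} = \frac{749508111}{123145183} \approx 6.0864$)
$\frac{1}{24469 + s} = \frac{1}{24469 + \frac{749508111}{123145183}} = \frac{1}{\frac{3013988990938}{123145183}} = \frac{123145183}{3013988990938}$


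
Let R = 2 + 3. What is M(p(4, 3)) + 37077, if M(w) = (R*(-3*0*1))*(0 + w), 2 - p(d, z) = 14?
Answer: 37077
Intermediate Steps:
p(d, z) = -12 (p(d, z) = 2 - 1*14 = 2 - 14 = -12)
R = 5
M(w) = 0 (M(w) = (5*(-3*0*1))*(0 + w) = (5*(0*1))*w = (5*0)*w = 0*w = 0)
M(p(4, 3)) + 37077 = 0 + 37077 = 37077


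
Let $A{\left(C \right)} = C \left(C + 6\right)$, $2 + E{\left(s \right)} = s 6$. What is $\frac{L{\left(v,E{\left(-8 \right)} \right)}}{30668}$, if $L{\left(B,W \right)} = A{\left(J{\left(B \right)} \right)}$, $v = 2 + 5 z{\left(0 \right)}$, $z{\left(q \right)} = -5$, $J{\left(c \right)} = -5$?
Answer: $- \frac{5}{30668} \approx -0.00016304$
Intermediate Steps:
$v = -23$ ($v = 2 + 5 \left(-5\right) = 2 - 25 = -23$)
$E{\left(s \right)} = -2 + 6 s$ ($E{\left(s \right)} = -2 + s 6 = -2 + 6 s$)
$A{\left(C \right)} = C \left(6 + C\right)$
$L{\left(B,W \right)} = -5$ ($L{\left(B,W \right)} = - 5 \left(6 - 5\right) = \left(-5\right) 1 = -5$)
$\frac{L{\left(v,E{\left(-8 \right)} \right)}}{30668} = - \frac{5}{30668}$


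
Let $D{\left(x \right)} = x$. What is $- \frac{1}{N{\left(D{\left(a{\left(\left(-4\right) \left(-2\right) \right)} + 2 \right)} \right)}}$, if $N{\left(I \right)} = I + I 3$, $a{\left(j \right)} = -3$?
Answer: $\frac{1}{4} \approx 0.25$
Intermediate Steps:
$N{\left(I \right)} = 4 I$ ($N{\left(I \right)} = I + 3 I = 4 I$)
$- \frac{1}{N{\left(D{\left(a{\left(\left(-4\right) \left(-2\right) \right)} + 2 \right)} \right)}} = - \frac{1}{4 \left(-3 + 2\right)} = - \frac{1}{4 \left(-1\right)} = - \frac{1}{-4} = \left(-1\right) \left(- \frac{1}{4}\right) = \frac{1}{4}$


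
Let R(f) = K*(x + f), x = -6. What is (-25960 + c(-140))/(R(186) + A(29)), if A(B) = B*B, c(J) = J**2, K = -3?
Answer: -6360/301 ≈ -21.130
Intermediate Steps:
A(B) = B**2
R(f) = 18 - 3*f (R(f) = -3*(-6 + f) = 18 - 3*f)
(-25960 + c(-140))/(R(186) + A(29)) = (-25960 + (-140)**2)/((18 - 3*186) + 29**2) = (-25960 + 19600)/((18 - 558) + 841) = -6360/(-540 + 841) = -6360/301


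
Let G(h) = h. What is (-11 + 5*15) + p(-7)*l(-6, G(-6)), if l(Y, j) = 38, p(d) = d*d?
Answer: 1926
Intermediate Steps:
p(d) = d²
(-11 + 5*15) + p(-7)*l(-6, G(-6)) = (-11 + 5*15) + (-7)²*38 = (-11 + 75) + 49*38 = 64 + 1862 = 1926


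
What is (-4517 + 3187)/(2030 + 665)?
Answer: -38/77 ≈ -0.49351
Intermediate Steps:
(-4517 + 3187)/(2030 + 665) = -1330/2695 = -1330*1/2695 = -38/77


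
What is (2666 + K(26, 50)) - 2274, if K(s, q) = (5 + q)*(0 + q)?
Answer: 3142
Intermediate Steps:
K(s, q) = q*(5 + q) (K(s, q) = (5 + q)*q = q*(5 + q))
(2666 + K(26, 50)) - 2274 = (2666 + 50*(5 + 50)) - 2274 = (2666 + 50*55) - 2274 = (2666 + 2750) - 2274 = 5416 - 2274 = 3142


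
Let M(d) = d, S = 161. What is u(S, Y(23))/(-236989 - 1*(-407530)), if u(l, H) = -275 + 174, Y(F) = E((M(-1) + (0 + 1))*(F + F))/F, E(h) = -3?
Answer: -101/170541 ≈ -0.00059223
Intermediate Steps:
Y(F) = -3/F
u(l, H) = -101
u(S, Y(23))/(-236989 - 1*(-407530)) = -101/(-236989 - 1*(-407530)) = -101/(-236989 + 407530) = -101/170541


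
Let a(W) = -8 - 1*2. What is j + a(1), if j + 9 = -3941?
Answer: -3960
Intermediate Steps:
j = -3950 (j = -9 - 3941 = -3950)
a(W) = -10 (a(W) = -8 - 2 = -10)
j + a(1) = -3950 - 10 = -3960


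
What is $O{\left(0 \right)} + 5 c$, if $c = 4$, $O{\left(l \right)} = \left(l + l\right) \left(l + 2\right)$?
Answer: $20$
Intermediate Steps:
$O{\left(l \right)} = 2 l \left(2 + l\right)$
$O{\left(0 \right)} + 5 c = 2 \cdot 0 \left(2 + 0\right) + 5 \cdot 4 = 2 \cdot 0 \cdot 2 + 20 = 0 + 20 = 20$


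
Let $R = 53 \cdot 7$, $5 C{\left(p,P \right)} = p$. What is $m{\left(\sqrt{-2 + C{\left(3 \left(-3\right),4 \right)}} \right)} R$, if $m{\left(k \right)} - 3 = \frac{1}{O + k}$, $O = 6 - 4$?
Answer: $\frac{47117}{39} - \frac{371 i \sqrt{95}}{39} \approx 1208.1 - 92.719 i$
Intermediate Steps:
$O = 2$
$C{\left(p,P \right)} = \frac{p}{5}$
$R = 371$
$m{\left(k \right)} = 3 + \frac{1}{2 + k}$
$m{\left(\sqrt{-2 + C{\left(3 \left(-3\right),4 \right)}} \right)} R = \frac{7 + 3 \sqrt{-2 + \frac{3 \left(-3\right)}{5}}}{2 + \sqrt{-2 + \frac{3 \left(-3\right)}{5}}} \cdot 371 = \frac{7 + 3 \sqrt{-2 + \frac{1}{5} \left(-9\right)}}{2 + \sqrt{-2 + \frac{1}{5} \left(-9\right)}} 371 = \frac{7 + 3 \sqrt{-2 - \frac{9}{5}}}{2 + \sqrt{-2 - \frac{9}{5}}} \cdot 371 = \frac{7 + 3 \sqrt{- \frac{19}{5}}}{2 + \sqrt{- \frac{19}{5}}} \cdot 371 = \frac{7 + 3 \frac{i \sqrt{95}}{5}}{2 + \frac{i \sqrt{95}}{5}} \cdot 371 = \frac{7 + \frac{3 i \sqrt{95}}{5}}{2 + \frac{i \sqrt{95}}{5}} \cdot 371 = \frac{371 \left(7 + \frac{3 i \sqrt{95}}{5}\right)}{2 + \frac{i \sqrt{95}}{5}}$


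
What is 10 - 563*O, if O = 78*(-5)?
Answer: 219580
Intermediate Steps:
O = -390
10 - 563*O = 10 - 563*(-390) = 10 + 219570 = 219580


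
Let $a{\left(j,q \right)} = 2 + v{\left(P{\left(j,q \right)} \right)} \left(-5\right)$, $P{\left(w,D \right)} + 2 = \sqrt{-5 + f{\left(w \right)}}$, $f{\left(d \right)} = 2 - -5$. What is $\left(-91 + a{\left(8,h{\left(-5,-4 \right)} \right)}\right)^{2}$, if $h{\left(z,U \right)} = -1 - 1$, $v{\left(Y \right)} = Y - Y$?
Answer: $7921$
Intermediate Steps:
$f{\left(d \right)} = 7$ ($f{\left(d \right)} = 2 + 5 = 7$)
$P{\left(w,D \right)} = -2 + \sqrt{2}$ ($P{\left(w,D \right)} = -2 + \sqrt{-5 + 7} = -2 + \sqrt{2}$)
$v{\left(Y \right)} = 0$
$h{\left(z,U \right)} = -2$
$a{\left(j,q \right)} = 2$ ($a{\left(j,q \right)} = 2 + 0 \left(-5\right) = 2 + 0 = 2$)
$\left(-91 + a{\left(8,h{\left(-5,-4 \right)} \right)}\right)^{2} = \left(-91 + 2\right)^{2} = \left(-89\right)^{2} = 7921$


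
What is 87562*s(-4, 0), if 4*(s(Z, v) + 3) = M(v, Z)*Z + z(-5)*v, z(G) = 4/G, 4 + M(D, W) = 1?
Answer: 0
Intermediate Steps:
M(D, W) = -3 (M(D, W) = -4 + 1 = -3)
s(Z, v) = -3 - 3*Z/4 - v/5 (s(Z, v) = -3 + (-3*Z + (4/(-5))*v)/4 = -3 + (-3*Z + (4*(-⅕))*v)/4 = -3 + (-3*Z - 4*v/5)/4 = -3 + (-3*Z/4 - v/5) = -3 - 3*Z/4 - v/5)
87562*s(-4, 0) = 87562*(-3 - ¾*(-4) - ⅕*0) = 87562*(-3 + 3 + 0) = 87562*0 = 0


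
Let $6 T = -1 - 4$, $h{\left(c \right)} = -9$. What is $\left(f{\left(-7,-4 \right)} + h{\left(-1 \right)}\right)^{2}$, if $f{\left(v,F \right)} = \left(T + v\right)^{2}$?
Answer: $\frac{3553225}{1296} \approx 2741.7$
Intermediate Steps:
$T = - \frac{5}{6}$ ($T = \frac{-1 - 4}{6} = \frac{1}{6} \left(-5\right) = - \frac{5}{6} \approx -0.83333$)
$f{\left(v,F \right)} = \left(- \frac{5}{6} + v\right)^{2}$
$\left(f{\left(-7,-4 \right)} + h{\left(-1 \right)}\right)^{2} = \left(\frac{\left(-5 + 6 \left(-7\right)\right)^{2}}{36} - 9\right)^{2} = \left(\frac{\left(-5 - 42\right)^{2}}{36} - 9\right)^{2} = \left(\frac{\left(-47\right)^{2}}{36} - 9\right)^{2} = \left(\frac{1}{36} \cdot 2209 - 9\right)^{2} = \left(\frac{2209}{36} - 9\right)^{2} = \left(\frac{1885}{36}\right)^{2} = \frac{3553225}{1296}$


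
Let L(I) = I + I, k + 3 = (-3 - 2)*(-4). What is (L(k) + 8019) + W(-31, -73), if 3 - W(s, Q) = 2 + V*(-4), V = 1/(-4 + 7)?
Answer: 24166/3 ≈ 8055.3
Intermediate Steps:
k = 17 (k = -3 + (-3 - 2)*(-4) = -3 - 5*(-4) = -3 + 20 = 17)
L(I) = 2*I
V = ⅓ (V = 1/3 = ⅓ ≈ 0.33333)
W(s, Q) = 7/3 (W(s, Q) = 3 - (2 + (⅓)*(-4)) = 3 - (2 - 4/3) = 3 - 1*⅔ = 3 - ⅔ = 7/3)
(L(k) + 8019) + W(-31, -73) = (2*17 + 8019) + 7/3 = (34 + 8019) + 7/3 = 8053 + 7/3 = 24166/3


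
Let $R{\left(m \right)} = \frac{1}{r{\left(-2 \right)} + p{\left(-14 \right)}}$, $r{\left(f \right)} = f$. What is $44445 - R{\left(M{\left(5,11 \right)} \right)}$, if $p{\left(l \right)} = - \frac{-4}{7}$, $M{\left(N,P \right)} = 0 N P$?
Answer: $\frac{444457}{10} \approx 44446.0$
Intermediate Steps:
$M{\left(N,P \right)} = 0$ ($M{\left(N,P \right)} = 0 P = 0$)
$p{\left(l \right)} = \frac{4}{7}$ ($p{\left(l \right)} = - \frac{-4}{7} = \left(-1\right) \left(- \frac{4}{7}\right) = \frac{4}{7}$)
$R{\left(m \right)} = - \frac{7}{10}$ ($R{\left(m \right)} = \frac{1}{-2 + \frac{4}{7}} = \frac{1}{- \frac{10}{7}} = - \frac{7}{10}$)
$44445 - R{\left(M{\left(5,11 \right)} \right)} = 44445 - - \frac{7}{10} = 44445 + \frac{7}{10} = \frac{444457}{10}$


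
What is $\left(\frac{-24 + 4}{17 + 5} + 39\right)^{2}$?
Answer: $\frac{175561}{121} \approx 1450.9$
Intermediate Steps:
$\left(\frac{-24 + 4}{17 + 5} + 39\right)^{2} = \left(- \frac{20}{22} + 39\right)^{2} = \left(\left(-20\right) \frac{1}{22} + 39\right)^{2} = \left(- \frac{10}{11} + 39\right)^{2} = \left(\frac{419}{11}\right)^{2} = \frac{175561}{121}$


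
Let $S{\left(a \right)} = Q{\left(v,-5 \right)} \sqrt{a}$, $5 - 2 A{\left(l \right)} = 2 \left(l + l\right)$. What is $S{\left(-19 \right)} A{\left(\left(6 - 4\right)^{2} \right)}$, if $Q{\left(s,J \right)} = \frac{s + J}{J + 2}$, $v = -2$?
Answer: $- \frac{77 i \sqrt{19}}{6} \approx - 55.939 i$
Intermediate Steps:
$Q{\left(s,J \right)} = \frac{J + s}{2 + J}$
$A{\left(l \right)} = \frac{5}{2} - 2 l$ ($A{\left(l \right)} = \frac{5}{2} - \frac{2 \left(l + l\right)}{2} = \frac{5}{2} - \frac{2 \cdot 2 l}{2} = \frac{5}{2} - \frac{4 l}{2} = \frac{5}{2} - 2 l$)
$S{\left(a \right)} = \frac{7 \sqrt{a}}{3}$ ($S{\left(a \right)} = \frac{-5 - 2}{2 - 5} \sqrt{a} = \frac{1}{-3} \left(-7\right) \sqrt{a} = \left(- \frac{1}{3}\right) \left(-7\right) \sqrt{a} = \frac{7 \sqrt{a}}{3}$)
$S{\left(-19 \right)} A{\left(\left(6 - 4\right)^{2} \right)} = \frac{7 \sqrt{-19}}{3} \left(\frac{5}{2} - 2 \left(6 - 4\right)^{2}\right) = \frac{7 i \sqrt{19}}{3} \left(\frac{5}{2} - 2 \cdot 2^{2}\right) = \frac{7 i \sqrt{19}}{3} \left(\frac{5}{2} - 8\right) = \frac{7 i \sqrt{19}}{3} \left(- \frac{11}{2}\right) = - \frac{77 i \sqrt{19}}{6}$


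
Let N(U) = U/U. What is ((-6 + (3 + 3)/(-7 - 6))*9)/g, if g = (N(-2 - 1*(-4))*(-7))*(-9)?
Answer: -12/13 ≈ -0.92308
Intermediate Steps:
N(U) = 1
g = 63 (g = (1*(-7))*(-9) = -7*(-9) = 63)
((-6 + (3 + 3)/(-7 - 6))*9)/g = ((-6 + (3 + 3)/(-7 - 6))*9)/63 = ((-6 + 6/(-13))*9)*(1/63) = ((-6 + 6*(-1/13))*9)*(1/63) = ((-6 - 6/13)*9)*(1/63) = -84/13*9*(1/63) = -756/13*1/63 = -12/13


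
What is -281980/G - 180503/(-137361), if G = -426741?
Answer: 5512432643/2791312881 ≈ 1.9749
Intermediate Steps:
-281980/G - 180503/(-137361) = -281980/(-426741) - 180503/(-137361) = -281980*(-1/426741) - 180503*(-1/137361) = 281980/426741 + 180503/137361 = 5512432643/2791312881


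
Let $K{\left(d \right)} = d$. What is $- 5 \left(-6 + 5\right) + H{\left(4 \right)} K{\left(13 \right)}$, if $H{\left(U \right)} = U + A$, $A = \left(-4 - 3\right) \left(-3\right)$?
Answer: $330$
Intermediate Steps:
$A = 21$ ($A = \left(-7\right) \left(-3\right) = 21$)
$H{\left(U \right)} = 21 + U$ ($H{\left(U \right)} = U + 21 = 21 + U$)
$- 5 \left(-6 + 5\right) + H{\left(4 \right)} K{\left(13 \right)} = - 5 \left(-6 + 5\right) + \left(21 + 4\right) 13 = \left(-5\right) \left(-1\right) + 25 \cdot 13 = 5 + 325 = 330$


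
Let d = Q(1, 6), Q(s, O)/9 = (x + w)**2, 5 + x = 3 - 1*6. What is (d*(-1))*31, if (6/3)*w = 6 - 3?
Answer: -47151/4 ≈ -11788.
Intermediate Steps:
x = -8 (x = -5 + (3 - 1*6) = -5 + (3 - 6) = -5 - 3 = -8)
w = 3/2 (w = (6 - 3)/2 = (1/2)*3 = 3/2 ≈ 1.5000)
Q(s, O) = 1521/4 (Q(s, O) = 9*(-8 + 3/2)**2 = 9*(-13/2)**2 = 9*(169/4) = 1521/4)
d = 1521/4 ≈ 380.25
(d*(-1))*31 = ((1521/4)*(-1))*31 = -1521/4*31 = -47151/4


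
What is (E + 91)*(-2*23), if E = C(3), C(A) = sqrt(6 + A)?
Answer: -4324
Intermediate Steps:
E = 3 (E = sqrt(6 + 3) = sqrt(9) = 3)
(E + 91)*(-2*23) = (3 + 91)*(-2*23) = 94*(-46) = -4324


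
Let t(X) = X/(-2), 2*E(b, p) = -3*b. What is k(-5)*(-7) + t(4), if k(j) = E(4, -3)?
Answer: 40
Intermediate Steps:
E(b, p) = -3*b/2 (E(b, p) = (-3*b)/2 = -3*b/2)
t(X) = -X/2 (t(X) = X*(-1/2) = -X/2)
k(j) = -6 (k(j) = -3/2*4 = -6)
k(-5)*(-7) + t(4) = -6*(-7) - 1/2*4 = 42 - 2 = 40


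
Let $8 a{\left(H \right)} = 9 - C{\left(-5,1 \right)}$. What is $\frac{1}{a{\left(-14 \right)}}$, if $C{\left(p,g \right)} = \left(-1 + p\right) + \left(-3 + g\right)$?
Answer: $\frac{8}{17} \approx 0.47059$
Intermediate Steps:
$C{\left(p,g \right)} = -4 + g + p$
$a{\left(H \right)} = \frac{17}{8}$ ($a{\left(H \right)} = \frac{9 - \left(-4 + 1 - 5\right)}{8} = \frac{9 - -8}{8} = \frac{9 + 8}{8} = \frac{1}{8} \cdot 17 = \frac{17}{8}$)
$\frac{1}{a{\left(-14 \right)}} = \frac{1}{\frac{17}{8}} = \frac{8}{17}$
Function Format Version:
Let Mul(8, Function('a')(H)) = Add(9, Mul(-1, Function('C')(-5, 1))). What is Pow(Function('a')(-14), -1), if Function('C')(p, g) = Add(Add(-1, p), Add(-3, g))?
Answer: Rational(8, 17) ≈ 0.47059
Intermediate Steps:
Function('C')(p, g) = Add(-4, g, p)
Function('a')(H) = Rational(17, 8) (Function('a')(H) = Mul(Rational(1, 8), Add(9, Mul(-1, Add(-4, 1, -5)))) = Mul(Rational(1, 8), Add(9, Mul(-1, -8))) = Mul(Rational(1, 8), Add(9, 8)) = Mul(Rational(1, 8), 17) = Rational(17, 8))
Pow(Function('a')(-14), -1) = Pow(Rational(17, 8), -1) = Rational(8, 17)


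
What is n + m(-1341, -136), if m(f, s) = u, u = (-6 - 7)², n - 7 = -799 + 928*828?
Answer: 767761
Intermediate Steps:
n = 767592 (n = 7 + (-799 + 928*828) = 7 + (-799 + 768384) = 7 + 767585 = 767592)
u = 169 (u = (-13)² = 169)
m(f, s) = 169
n + m(-1341, -136) = 767592 + 169 = 767761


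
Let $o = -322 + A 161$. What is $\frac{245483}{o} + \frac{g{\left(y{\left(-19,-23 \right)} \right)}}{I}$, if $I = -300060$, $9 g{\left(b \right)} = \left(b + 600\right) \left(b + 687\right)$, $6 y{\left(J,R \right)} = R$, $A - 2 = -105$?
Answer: $- \frac{229653171227}{15652329840} \approx -14.672$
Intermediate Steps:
$A = -103$ ($A = 2 - 105 = -103$)
$y{\left(J,R \right)} = \frac{R}{6}$
$g{\left(b \right)} = \frac{\left(600 + b\right) \left(687 + b\right)}{9}$ ($g{\left(b \right)} = \frac{\left(b + 600\right) \left(b + 687\right)}{9} = \frac{\left(600 + b\right) \left(687 + b\right)}{9}$)
$o = -16905$ ($o = -322 - 16583 = -16905$)
$\frac{245483}{o} + \frac{g{\left(y{\left(-19,-23 \right)} \right)}}{I} = \frac{245483}{-16905} + \frac{45800 + 143 \cdot \frac{1}{6} \left(-23\right) + \frac{\left(\frac{1}{6} \left(-23\right)\right)^{2}}{9}}{-300060} = 245483 \left(- \frac{1}{16905}\right) + \left(45800 + 143 \left(- \frac{23}{6}\right) + \frac{\left(- \frac{23}{6}\right)^{2}}{9}\right) \left(- \frac{1}{300060}\right) = - \frac{35069}{2415} + \left(45800 - \frac{3289}{6} + \frac{1}{9} \cdot \frac{529}{36}\right) \left(- \frac{1}{300060}\right) = - \frac{35069}{2415} + \left(45800 - \frac{3289}{6} + \frac{529}{324}\right) \left(- \frac{1}{300060}\right) = - \frac{35069}{2415} + \frac{14662123}{324} \left(- \frac{1}{300060}\right) = - \frac{35069}{2415} - \frac{14662123}{97219440} = - \frac{229653171227}{15652329840}$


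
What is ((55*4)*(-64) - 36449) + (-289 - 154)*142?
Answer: -113435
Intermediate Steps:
((55*4)*(-64) - 36449) + (-289 - 154)*142 = (220*(-64) - 36449) - 443*142 = (-14080 - 36449) - 62906 = -50529 - 62906 = -113435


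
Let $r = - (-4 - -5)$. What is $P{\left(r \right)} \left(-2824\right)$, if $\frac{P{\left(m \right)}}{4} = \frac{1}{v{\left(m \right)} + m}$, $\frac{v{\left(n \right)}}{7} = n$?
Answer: $1412$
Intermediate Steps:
$v{\left(n \right)} = 7 n$
$r = -1$ ($r = - (-4 + 5) = \left(-1\right) 1 = -1$)
$P{\left(m \right)} = \frac{1}{2 m}$ ($P{\left(m \right)} = \frac{4}{7 m + m} = \frac{4}{8 m} = 4 \frac{1}{8 m} = \frac{1}{2 m}$)
$P{\left(r \right)} \left(-2824\right) = \frac{1}{2 \left(-1\right)} \left(-2824\right) = \frac{1}{2} \left(-1\right) \left(-2824\right) = \left(- \frac{1}{2}\right) \left(-2824\right) = 1412$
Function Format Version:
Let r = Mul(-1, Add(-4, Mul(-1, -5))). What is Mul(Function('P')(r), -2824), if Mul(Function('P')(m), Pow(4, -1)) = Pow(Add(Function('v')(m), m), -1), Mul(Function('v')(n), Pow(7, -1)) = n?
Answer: 1412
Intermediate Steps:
Function('v')(n) = Mul(7, n)
r = -1 (r = Mul(-1, Add(-4, 5)) = Mul(-1, 1) = -1)
Function('P')(m) = Mul(Rational(1, 2), Pow(m, -1)) (Function('P')(m) = Mul(4, Pow(Add(Mul(7, m), m), -1)) = Mul(4, Pow(Mul(8, m), -1)) = Mul(4, Mul(Rational(1, 8), Pow(m, -1))) = Mul(Rational(1, 2), Pow(m, -1)))
Mul(Function('P')(r), -2824) = Mul(Mul(Rational(1, 2), Pow(-1, -1)), -2824) = Mul(Mul(Rational(1, 2), -1), -2824) = Mul(Rational(-1, 2), -2824) = 1412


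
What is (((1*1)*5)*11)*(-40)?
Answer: -2200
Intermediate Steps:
(((1*1)*5)*11)*(-40) = ((1*5)*11)*(-40) = (5*11)*(-40) = 55*(-40) = -2200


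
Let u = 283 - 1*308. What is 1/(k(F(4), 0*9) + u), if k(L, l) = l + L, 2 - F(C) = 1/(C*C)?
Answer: -16/369 ≈ -0.043360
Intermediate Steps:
u = -25 (u = 283 - 308 = -25)
F(C) = 2 - 1/C² (F(C) = 2 - 1/(C*C) = 2 - 1/C²)
k(L, l) = L + l
1/(k(F(4), 0*9) + u) = 1/(((2 - 1/4²) + 0*9) - 25) = 1/(((2 - 1*1/16) + 0) - 25) = 1/(((2 - 1/16) + 0) - 25) = 1/((31/16 + 0) - 25) = 1/(31/16 - 25) = 1/(-369/16) = -16/369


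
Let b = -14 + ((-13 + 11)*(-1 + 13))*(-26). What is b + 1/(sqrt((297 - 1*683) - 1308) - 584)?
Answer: 104538458/171375 - 11*I*sqrt(14)/342750 ≈ 610.0 - 0.00012008*I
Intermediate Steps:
b = 610 (b = -14 - 2*12*(-26) = -14 - 24*(-26) = -14 + 624 = 610)
b + 1/(sqrt((297 - 1*683) - 1308) - 584) = 610 + 1/(sqrt((297 - 1*683) - 1308) - 584) = 610 + 1/(sqrt((297 - 683) - 1308) - 584) = 610 + 1/(sqrt(-386 - 1308) - 584) = 610 + 1/(sqrt(-1694) - 584) = 610 + 1/(11*I*sqrt(14) - 584) = 610 + 1/(-584 + 11*I*sqrt(14))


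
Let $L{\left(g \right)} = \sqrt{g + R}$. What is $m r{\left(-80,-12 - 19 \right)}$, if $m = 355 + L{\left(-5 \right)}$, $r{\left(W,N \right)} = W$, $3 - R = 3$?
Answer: $-28400 - 80 i \sqrt{5} \approx -28400.0 - 178.89 i$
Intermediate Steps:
$R = 0$ ($R = 3 - 3 = 0$)
$L{\left(g \right)} = \sqrt{g}$ ($L{\left(g \right)} = \sqrt{g + 0} = \sqrt{g}$)
$m = 355 + i \sqrt{5}$ ($m = 355 + \sqrt{-5} = 355 + i \sqrt{5} \approx 355.0 + 2.2361 i$)
$m r{\left(-80,-12 - 19 \right)} = \left(355 + i \sqrt{5}\right) \left(-80\right) = -28400 - 80 i \sqrt{5}$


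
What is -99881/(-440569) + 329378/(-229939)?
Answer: -122147198823/101303995291 ≈ -1.2057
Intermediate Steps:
-99881/(-440569) + 329378/(-229939) = -99881*(-1/440569) + 329378*(-1/229939) = 99881/440569 - 329378/229939 = -122147198823/101303995291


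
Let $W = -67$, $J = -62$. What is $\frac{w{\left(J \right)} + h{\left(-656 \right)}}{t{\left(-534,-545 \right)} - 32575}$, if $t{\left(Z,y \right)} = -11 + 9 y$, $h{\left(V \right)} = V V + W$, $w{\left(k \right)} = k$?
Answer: $- \frac{430207}{37491} \approx -11.475$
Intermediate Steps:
$h{\left(V \right)} = -67 + V^{2}$ ($h{\left(V \right)} = V V - 67 = V^{2} - 67 = -67 + V^{2}$)
$\frac{w{\left(J \right)} + h{\left(-656 \right)}}{t{\left(-534,-545 \right)} - 32575} = \frac{-62 - \left(67 - \left(-656\right)^{2}\right)}{\left(-11 + 9 \left(-545\right)\right) - 32575} = \frac{-62 + \left(-67 + 430336\right)}{\left(-11 - 4905\right) - 32575} = \frac{-62 + 430269}{-4916 - 32575} = \frac{430207}{-37491} = 430207 \left(- \frac{1}{37491}\right) = - \frac{430207}{37491}$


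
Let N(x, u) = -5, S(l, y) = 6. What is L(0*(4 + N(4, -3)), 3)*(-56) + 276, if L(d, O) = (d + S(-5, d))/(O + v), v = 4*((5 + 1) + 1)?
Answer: 8220/31 ≈ 265.16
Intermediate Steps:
v = 28 (v = 4*(6 + 1) = 4*7 = 28)
L(d, O) = (6 + d)/(28 + O) (L(d, O) = (d + 6)/(O + 28) = (6 + d)/(28 + O))
L(0*(4 + N(4, -3)), 3)*(-56) + 276 = ((6 + 0*(4 - 5))/(28 + 3))*(-56) + 276 = ((6 + 0*(-1))/31)*(-56) + 276 = ((6 + 0)/31)*(-56) + 276 = ((1/31)*6)*(-56) + 276 = (6/31)*(-56) + 276 = -336/31 + 276 = 8220/31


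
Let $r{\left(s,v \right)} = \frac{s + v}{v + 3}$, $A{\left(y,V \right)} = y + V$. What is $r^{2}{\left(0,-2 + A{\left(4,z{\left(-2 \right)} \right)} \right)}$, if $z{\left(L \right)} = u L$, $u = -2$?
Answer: $\frac{4}{9} \approx 0.44444$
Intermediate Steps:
$z{\left(L \right)} = - 2 L$
$A{\left(y,V \right)} = V + y$
$r{\left(s,v \right)} = \frac{s + v}{3 + v}$
$r^{2}{\left(0,-2 + A{\left(4,z{\left(-2 \right)} \right)} \right)} = \left(\frac{0 + \left(-2 + \left(\left(-2\right) \left(-2\right) + 4\right)\right)}{3 + \left(-2 + \left(\left(-2\right) \left(-2\right) + 4\right)\right)}\right)^{2} = \left(\frac{0 + \left(-2 + \left(4 + 4\right)\right)}{3 + \left(-2 + \left(4 + 4\right)\right)}\right)^{2} = \left(\frac{0 + \left(-2 + 8\right)}{3 + \left(-2 + 8\right)}\right)^{2} = \left(\frac{0 + 6}{3 + 6}\right)^{2} = \left(\frac{1}{9} \cdot 6\right)^{2} = \left(\frac{2}{3}\right)^{2} = \frac{4}{9}$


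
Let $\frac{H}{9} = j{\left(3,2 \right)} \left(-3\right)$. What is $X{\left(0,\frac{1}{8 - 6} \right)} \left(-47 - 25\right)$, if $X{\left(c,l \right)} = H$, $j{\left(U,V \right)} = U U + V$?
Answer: $21384$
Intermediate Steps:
$j{\left(U,V \right)} = V + U^{2}$ ($j{\left(U,V \right)} = U^{2} + V = V + U^{2}$)
$H = -297$ ($H = 9 \left(2 + 3^{2}\right) \left(-3\right) = 9 \left(2 + 9\right) \left(-3\right) = 9 \cdot 11 \left(-3\right) = 9 \left(-33\right) = -297$)
$X{\left(c,l \right)} = -297$
$X{\left(0,\frac{1}{8 - 6} \right)} \left(-47 - 25\right) = - 297 \left(-47 - 25\right) = \left(-297\right) \left(-72\right) = 21384$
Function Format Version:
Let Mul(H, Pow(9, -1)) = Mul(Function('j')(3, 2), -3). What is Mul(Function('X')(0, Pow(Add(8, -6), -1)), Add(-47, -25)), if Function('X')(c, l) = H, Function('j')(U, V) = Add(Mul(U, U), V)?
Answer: 21384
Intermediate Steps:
Function('j')(U, V) = Add(V, Pow(U, 2)) (Function('j')(U, V) = Add(Pow(U, 2), V) = Add(V, Pow(U, 2)))
H = -297 (H = Mul(9, Mul(Add(2, Pow(3, 2)), -3)) = Mul(9, Mul(Add(2, 9), -3)) = Mul(9, Mul(11, -3)) = Mul(9, -33) = -297)
Function('X')(c, l) = -297
Mul(Function('X')(0, Pow(Add(8, -6), -1)), Add(-47, -25)) = Mul(-297, Add(-47, -25)) = Mul(-297, -72) = 21384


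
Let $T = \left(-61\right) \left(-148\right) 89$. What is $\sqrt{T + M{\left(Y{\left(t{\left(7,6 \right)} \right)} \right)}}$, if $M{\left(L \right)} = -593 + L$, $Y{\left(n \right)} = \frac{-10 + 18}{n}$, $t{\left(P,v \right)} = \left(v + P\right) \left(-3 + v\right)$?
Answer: $\frac{\sqrt{1221209691}}{39} \approx 896.05$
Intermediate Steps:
$t{\left(P,v \right)} = \left(-3 + v\right) \left(P + v\right)$ ($t{\left(P,v \right)} = \left(P + v\right) \left(-3 + v\right) = \left(-3 + v\right) \left(P + v\right)$)
$Y{\left(n \right)} = \frac{8}{n}$
$T = 803492$ ($T = 9028 \cdot 89 = 803492$)
$\sqrt{T + M{\left(Y{\left(t{\left(7,6 \right)} \right)} \right)}} = \sqrt{803492 - \left(593 - \frac{8}{6^{2} - 21 - 18 + 7 \cdot 6}\right)} = \sqrt{803492 - \left(593 - \frac{8}{36 - 21 - 18 + 42}\right)} = \sqrt{803492 - \left(593 - \frac{8}{39}\right)} = \sqrt{803492 + \left(-593 + 8 \cdot \frac{1}{39}\right)} = \sqrt{803492 + \left(-593 + \frac{8}{39}\right)} = \sqrt{803492 - \frac{23119}{39}} = \sqrt{\frac{31313069}{39}} = \frac{\sqrt{1221209691}}{39}$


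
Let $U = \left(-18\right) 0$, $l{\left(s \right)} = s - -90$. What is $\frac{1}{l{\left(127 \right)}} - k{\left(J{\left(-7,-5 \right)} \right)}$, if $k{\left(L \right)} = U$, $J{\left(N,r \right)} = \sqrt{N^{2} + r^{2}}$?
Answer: $\frac{1}{217} \approx 0.0046083$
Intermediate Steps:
$l{\left(s \right)} = 90 + s$ ($l{\left(s \right)} = s + 90 = 90 + s$)
$U = 0$
$k{\left(L \right)} = 0$
$\frac{1}{l{\left(127 \right)}} - k{\left(J{\left(-7,-5 \right)} \right)} = \frac{1}{90 + 127} - 0 = \frac{1}{217} + 0 = \frac{1}{217}$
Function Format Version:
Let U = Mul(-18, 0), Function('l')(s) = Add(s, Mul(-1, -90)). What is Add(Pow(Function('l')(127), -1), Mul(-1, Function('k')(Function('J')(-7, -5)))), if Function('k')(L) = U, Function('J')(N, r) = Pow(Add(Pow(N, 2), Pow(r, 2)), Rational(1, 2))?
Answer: Rational(1, 217) ≈ 0.0046083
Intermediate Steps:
Function('l')(s) = Add(90, s) (Function('l')(s) = Add(s, 90) = Add(90, s))
U = 0
Function('k')(L) = 0
Add(Pow(Function('l')(127), -1), Mul(-1, Function('k')(Function('J')(-7, -5)))) = Add(Pow(Add(90, 127), -1), Mul(-1, 0)) = Add(Pow(217, -1), 0) = Add(Rational(1, 217), 0) = Rational(1, 217)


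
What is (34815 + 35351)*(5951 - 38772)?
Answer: -2302918286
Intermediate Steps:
(34815 + 35351)*(5951 - 38772) = 70166*(-32821) = -2302918286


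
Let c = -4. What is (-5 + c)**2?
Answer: 81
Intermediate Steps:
(-5 + c)**2 = (-5 - 4)**2 = (-9)**2 = 81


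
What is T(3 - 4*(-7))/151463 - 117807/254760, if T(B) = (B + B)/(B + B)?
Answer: -5947715627/12862237960 ≈ -0.46242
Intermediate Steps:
T(B) = 1 (T(B) = (2*B)/((2*B)) = (2*B)*(1/(2*B)) = 1)
T(3 - 4*(-7))/151463 - 117807/254760 = 1/151463 - 117807/254760 = 1*(1/151463) - 117807*1/254760 = 1/151463 - 39269/84920 = -5947715627/12862237960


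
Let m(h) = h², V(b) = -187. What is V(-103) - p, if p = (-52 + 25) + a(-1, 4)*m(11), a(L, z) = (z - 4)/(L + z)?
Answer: -160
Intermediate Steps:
a(L, z) = (-4 + z)/(L + z)
p = -27 (p = (-52 + 25) + ((-4 + 4)/(-1 + 4))*11² = -27 + (0/3)*121 = -27 + ((⅓)*0)*121 = -27 + 0*121 = -27 + 0 = -27)
V(-103) - p = -187 - 1*(-27) = -187 + 27 = -160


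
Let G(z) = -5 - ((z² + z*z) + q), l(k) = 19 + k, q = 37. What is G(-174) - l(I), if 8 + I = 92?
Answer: -60697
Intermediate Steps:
I = 84 (I = -8 + 92 = 84)
G(z) = -42 - 2*z² (G(z) = -5 - ((z² + z*z) + 37) = -5 - ((z² + z²) + 37) = -5 - (2*z² + 37) = -5 - (37 + 2*z²) = -5 + (-37 - 2*z²) = -42 - 2*z²)
G(-174) - l(I) = (-42 - 2*(-174)²) - (19 + 84) = (-42 - 2*30276) - 1*103 = (-42 - 60552) - 103 = -60594 - 103 = -60697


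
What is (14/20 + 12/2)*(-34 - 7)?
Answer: -2747/10 ≈ -274.70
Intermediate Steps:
(14/20 + 12/2)*(-34 - 7) = (14*(1/20) + 12*(1/2))*(-41) = (7/10 + 6)*(-41) = (67/10)*(-41) = -2747/10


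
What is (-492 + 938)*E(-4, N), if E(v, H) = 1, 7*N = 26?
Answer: 446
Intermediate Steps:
N = 26/7 (N = (⅐)*26 = 26/7 ≈ 3.7143)
(-492 + 938)*E(-4, N) = (-492 + 938)*1 = 446*1 = 446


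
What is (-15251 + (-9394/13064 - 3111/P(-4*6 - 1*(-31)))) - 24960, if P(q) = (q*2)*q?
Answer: -12880645027/320068 ≈ -40243.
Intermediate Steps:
P(q) = 2*q**2 (P(q) = (2*q)*q = 2*q**2)
(-15251 + (-9394/13064 - 3111/P(-4*6 - 1*(-31)))) - 24960 = (-15251 + (-9394/13064 - 3111*1/(2*(-4*6 - 1*(-31))**2))) - 24960 = (-15251 + (-9394*1/13064 - 3111*1/(2*(-24 + 31)**2))) - 24960 = (-15251 + (-4697/6532 - 3111/(2*7**2))) - 24960 = (-15251 + (-4697/6532 - 3111/(2*49))) - 24960 = (-15251 + (-4697/6532 - 3111/98)) - 24960 = (-15251 - 10390679/320068) - 24960 = -4891747747/320068 - 24960 = -12880645027/320068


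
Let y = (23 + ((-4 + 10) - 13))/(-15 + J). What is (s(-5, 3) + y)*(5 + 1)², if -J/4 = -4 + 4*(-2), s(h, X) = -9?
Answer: -3372/11 ≈ -306.55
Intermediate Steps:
J = 48 (J = -4*(-4 + 4*(-2)) = -4*(-4 - 8) = -4*(-12) = 48)
y = 16/33 (y = (23 + ((-4 + 10) - 13))/(-15 + 48) = (23 + (6 - 13))/33 = (23 - 7)*(1/33) = 16*(1/33) = 16/33 ≈ 0.48485)
(s(-5, 3) + y)*(5 + 1)² = (-9 + 16/33)*(5 + 1)² = -281/33*6² = -281/33*36 = -3372/11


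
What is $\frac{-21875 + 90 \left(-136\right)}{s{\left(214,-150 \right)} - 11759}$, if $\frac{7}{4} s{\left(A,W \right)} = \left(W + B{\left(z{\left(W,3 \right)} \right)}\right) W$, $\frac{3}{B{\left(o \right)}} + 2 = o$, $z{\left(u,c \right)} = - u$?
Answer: $- \frac{1262255}{40567} \approx -31.115$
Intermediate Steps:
$B{\left(o \right)} = \frac{3}{-2 + o}$
$s{\left(A,W \right)} = \frac{4 W \left(W + \frac{3}{-2 - W}\right)}{7}$ ($s{\left(A,W \right)} = \frac{4 \left(W + \frac{3}{-2 - W}\right) W}{7} = \frac{4 W \left(W + \frac{3}{-2 - W}\right)}{7}$)
$\frac{-21875 + 90 \left(-136\right)}{s{\left(214,-150 \right)} - 11759} = \frac{-21875 + 90 \left(-136\right)}{\frac{4}{7} \left(-150\right) \frac{1}{2 - 150} \left(-3 - 150 \left(2 - 150\right)\right) - 11759} = \frac{-21875 - 12240}{\frac{4}{7} \left(-150\right) \frac{1}{-148} \left(-3 - -22200\right) - 11759} = - \frac{34115}{\frac{4}{7} \left(-150\right) \left(- \frac{1}{148}\right) \left(-3 + 22200\right) - 11759} = - \frac{34115}{\frac{4}{7} \left(-150\right) \left(- \frac{1}{148}\right) 22197 - 11759} = - \frac{34115}{\frac{475650}{37} - 11759} = - \frac{34115}{\frac{40567}{37}} = \left(-34115\right) \frac{37}{40567} = - \frac{1262255}{40567}$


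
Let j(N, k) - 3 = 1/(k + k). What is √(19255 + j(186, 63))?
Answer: √33971126/42 ≈ 138.77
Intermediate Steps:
j(N, k) = 3 + 1/(2*k) (j(N, k) = 3 + 1/(k + k) = 3 + 1/(2*k))
√(19255 + j(186, 63)) = √(19255 + (3 + (½)/63)) = √(19255 + (3 + (½)*(1/63))) = √(19255 + (3 + 1/126)) = √(19255 + 379/126) = √(2426509/126) = √33971126/42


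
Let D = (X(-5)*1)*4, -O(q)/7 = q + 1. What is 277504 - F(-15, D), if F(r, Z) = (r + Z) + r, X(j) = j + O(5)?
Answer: 277722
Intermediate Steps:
O(q) = -7 - 7*q (O(q) = -7*(q + 1) = -7*(1 + q) = -7 - 7*q)
X(j) = -42 + j (X(j) = j + (-7 - 7*5) = j + (-7 - 35) = j - 42 = -42 + j)
D = -188 (D = ((-42 - 5)*1)*4 = -47*1*4 = -47*4 = -188)
F(r, Z) = Z + 2*r (F(r, Z) = (Z + r) + r = Z + 2*r)
277504 - F(-15, D) = 277504 - (-188 + 2*(-15)) = 277504 - (-188 - 30) = 277504 - 1*(-218) = 277504 + 218 = 277722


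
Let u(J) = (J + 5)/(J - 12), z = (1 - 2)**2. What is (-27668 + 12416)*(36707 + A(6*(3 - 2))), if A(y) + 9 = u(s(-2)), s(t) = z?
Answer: -6156805344/11 ≈ -5.5971e+8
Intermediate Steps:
z = 1 (z = (-1)**2 = 1)
s(t) = 1
u(J) = (5 + J)/(-12 + J)
A(y) = -105/11 (A(y) = -9 + (5 + 1)/(-12 + 1) = -9 + 6/(-11) = -9 - 1/11*6 = -9 - 6/11 = -105/11)
(-27668 + 12416)*(36707 + A(6*(3 - 2))) = (-27668 + 12416)*(36707 - 105/11) = -15252*403672/11 = -6156805344/11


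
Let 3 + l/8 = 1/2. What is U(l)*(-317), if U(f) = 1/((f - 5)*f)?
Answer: -317/500 ≈ -0.63400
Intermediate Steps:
l = -20 (l = -24 + 8/2 = -24 + 8*(½) = -24 + 4 = -20)
U(f) = 1/(f*(-5 + f)) (U(f) = 1/((-5 + f)*f) = 1/(f*(-5 + f)))
U(l)*(-317) = (1/((-20)*(-5 - 20)))*(-317) = -1/20/(-25)*(-317) = -1/20*(-1/25)*(-317) = (1/500)*(-317) = -317/500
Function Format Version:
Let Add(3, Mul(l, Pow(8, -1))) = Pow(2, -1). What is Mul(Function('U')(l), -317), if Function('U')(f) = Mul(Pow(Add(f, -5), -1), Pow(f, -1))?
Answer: Rational(-317, 500) ≈ -0.63400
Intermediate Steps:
l = -20 (l = Add(-24, Mul(8, Pow(2, -1))) = Add(-24, Mul(8, Rational(1, 2))) = Add(-24, 4) = -20)
Function('U')(f) = Mul(Pow(f, -1), Pow(Add(-5, f), -1)) (Function('U')(f) = Mul(Pow(Add(-5, f), -1), Pow(f, -1)) = Mul(Pow(f, -1), Pow(Add(-5, f), -1)))
Mul(Function('U')(l), -317) = Mul(Mul(Pow(-20, -1), Pow(Add(-5, -20), -1)), -317) = Mul(Mul(Rational(-1, 20), Pow(-25, -1)), -317) = Mul(Mul(Rational(-1, 20), Rational(-1, 25)), -317) = Mul(Rational(1, 500), -317) = Rational(-317, 500)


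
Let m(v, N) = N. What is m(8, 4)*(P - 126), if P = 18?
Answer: -432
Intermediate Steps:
m(8, 4)*(P - 126) = 4*(18 - 126) = 4*(-108) = -432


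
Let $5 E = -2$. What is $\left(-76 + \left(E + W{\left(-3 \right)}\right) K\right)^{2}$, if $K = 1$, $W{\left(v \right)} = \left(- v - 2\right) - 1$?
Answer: $\frac{145924}{25} \approx 5837.0$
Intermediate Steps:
$W{\left(v \right)} = -3 - v$ ($W{\left(v \right)} = \left(-2 - v\right) - 1 = -3 - v$)
$E = - \frac{2}{5}$ ($E = \frac{1}{5} \left(-2\right) = - \frac{2}{5} \approx -0.4$)
$\left(-76 + \left(E + W{\left(-3 \right)}\right) K\right)^{2} = \left(-76 + \left(- \frac{2}{5} - 0\right) 1\right)^{2} = \left(-76 + \left(- \frac{2}{5} + \left(-3 + 3\right)\right) 1\right)^{2} = \left(-76 + \left(- \frac{2}{5} + 0\right) 1\right)^{2} = \left(-76 - \frac{2}{5}\right)^{2} = \left(- \frac{382}{5}\right)^{2} = \frac{145924}{25}$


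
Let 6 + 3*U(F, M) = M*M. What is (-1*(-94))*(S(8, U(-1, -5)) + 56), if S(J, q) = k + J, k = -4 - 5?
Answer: 5170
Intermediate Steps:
U(F, M) = -2 + M²/3 (U(F, M) = -2 + (M*M)/3 = -2 + M²/3)
k = -9
S(J, q) = -9 + J
(-1*(-94))*(S(8, U(-1, -5)) + 56) = (-1*(-94))*((-9 + 8) + 56) = 94*(-1 + 56) = 94*55 = 5170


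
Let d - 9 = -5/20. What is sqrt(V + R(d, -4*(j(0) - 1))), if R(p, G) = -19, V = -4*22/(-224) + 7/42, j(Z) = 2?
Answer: I*sqrt(32529)/42 ≈ 4.2942*I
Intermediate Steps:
V = 47/84 (V = -88*(-1/224) + 7*(1/42) = 11/28 + 1/6 = 47/84 ≈ 0.55952)
d = 35/4 (d = 9 - 5/20 = 9 - 5*1/20 = 9 - 1/4 = 35/4 ≈ 8.7500)
sqrt(V + R(d, -4*(j(0) - 1))) = sqrt(47/84 - 19) = sqrt(-1549/84) = I*sqrt(32529)/42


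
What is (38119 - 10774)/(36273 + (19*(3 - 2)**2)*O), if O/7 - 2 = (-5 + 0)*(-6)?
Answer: 27345/40529 ≈ 0.67470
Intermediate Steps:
O = 224 (O = 14 + 7*((-5 + 0)*(-6)) = 14 + 7*(-5*(-6)) = 14 + 7*30 = 14 + 210 = 224)
(38119 - 10774)/(36273 + (19*(3 - 2)**2)*O) = (38119 - 10774)/(36273 + (19*(3 - 2)**2)*224) = 27345/(36273 + (19*1**2)*224) = 27345/(36273 + (19*1)*224) = 27345/(36273 + 19*224) = 27345/(36273 + 4256) = 27345/40529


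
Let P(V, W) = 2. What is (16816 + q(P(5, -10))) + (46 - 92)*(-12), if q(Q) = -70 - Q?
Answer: 17296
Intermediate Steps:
(16816 + q(P(5, -10))) + (46 - 92)*(-12) = (16816 + (-70 - 1*2)) + (46 - 92)*(-12) = (16816 + (-70 - 2)) - 46*(-12) = (16816 - 72) + 552 = 16744 + 552 = 17296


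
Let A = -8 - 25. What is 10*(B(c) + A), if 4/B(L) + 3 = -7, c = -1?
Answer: -334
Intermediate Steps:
B(L) = -2/5 (B(L) = 4/(-3 - 7) = 4/(-10) = 4*(-1/10) = -2/5)
A = -33
10*(B(c) + A) = 10*(-2/5 - 33) = 10*(-167/5) = -334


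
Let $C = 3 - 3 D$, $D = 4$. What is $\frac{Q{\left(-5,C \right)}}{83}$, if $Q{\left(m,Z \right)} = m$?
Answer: $- \frac{5}{83} \approx -0.060241$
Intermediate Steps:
$C = -9$ ($C = 3 - 12 = -9$)
$\frac{Q{\left(-5,C \right)}}{83} = \frac{1}{83} \left(-5\right) = - \frac{5}{83}$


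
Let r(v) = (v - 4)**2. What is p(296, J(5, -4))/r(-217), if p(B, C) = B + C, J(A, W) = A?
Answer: 301/48841 ≈ 0.0061629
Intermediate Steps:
r(v) = (-4 + v)**2
p(296, J(5, -4))/r(-217) = (296 + 5)/((-4 - 217)**2) = 301/((-221)**2) = 301/48841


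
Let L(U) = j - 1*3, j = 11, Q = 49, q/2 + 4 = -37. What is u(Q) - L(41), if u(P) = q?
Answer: -90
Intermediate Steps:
q = -82 (q = -8 + 2*(-37) = -8 - 74 = -82)
u(P) = -82
L(U) = 8 (L(U) = 11 - 1*3 = 11 - 3 = 8)
u(Q) - L(41) = -82 - 1*8 = -82 - 8 = -90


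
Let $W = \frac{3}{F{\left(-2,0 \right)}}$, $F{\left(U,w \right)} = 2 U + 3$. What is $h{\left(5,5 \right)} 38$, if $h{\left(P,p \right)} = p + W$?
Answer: $76$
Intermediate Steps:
$F{\left(U,w \right)} = 3 + 2 U$
$W = -3$ ($W = \frac{3}{3 + 2 \left(-2\right)} = \frac{3}{3 - 4} = \frac{3}{-1} = 3 \left(-1\right) = -3$)
$h{\left(P,p \right)} = -3 + p$ ($h{\left(P,p \right)} = p - 3 = -3 + p$)
$h{\left(5,5 \right)} 38 = \left(-3 + 5\right) 38 = 2 \cdot 38 = 76$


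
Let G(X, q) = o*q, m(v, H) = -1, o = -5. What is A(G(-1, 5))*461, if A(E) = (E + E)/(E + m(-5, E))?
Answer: 11525/13 ≈ 886.54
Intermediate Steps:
G(X, q) = -5*q
A(E) = 2*E/(-1 + E) (A(E) = (E + E)/(E - 1) = (2*E)/(-1 + E) = 2*E/(-1 + E))
A(G(-1, 5))*461 = (2*(-5*5)/(-1 - 5*5))*461 = (2*(-25)/(-1 - 25))*461 = (2*(-25)/(-26))*461 = (2*(-25)*(-1/26))*461 = (25/13)*461 = 11525/13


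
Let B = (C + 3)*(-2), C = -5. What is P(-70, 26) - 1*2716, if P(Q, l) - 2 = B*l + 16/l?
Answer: -33922/13 ≈ -2609.4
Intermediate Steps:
B = 4 (B = (-5 + 3)*(-2) = -2*(-2) = 4)
P(Q, l) = 2 + 4*l + 16/l (P(Q, l) = 2 + (4*l + 16/l) = 2 + 4*l + 16/l)
P(-70, 26) - 1*2716 = (2 + 4*26 + 16/26) - 1*2716 = (2 + 104 + 16*(1/26)) - 2716 = (2 + 104 + 8/13) - 2716 = 1386/13 - 2716 = -33922/13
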